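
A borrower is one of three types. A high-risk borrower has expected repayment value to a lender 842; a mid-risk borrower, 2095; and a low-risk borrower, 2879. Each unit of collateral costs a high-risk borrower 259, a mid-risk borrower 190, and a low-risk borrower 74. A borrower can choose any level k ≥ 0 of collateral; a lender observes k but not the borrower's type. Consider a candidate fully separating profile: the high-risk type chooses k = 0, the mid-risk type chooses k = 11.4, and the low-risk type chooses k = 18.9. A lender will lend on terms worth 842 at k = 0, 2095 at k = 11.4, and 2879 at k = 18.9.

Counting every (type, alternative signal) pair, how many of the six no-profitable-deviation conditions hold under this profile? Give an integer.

5

Low-risk (own payoff 2879 − 74×18.9 = 1480.4): to k=0 gives 842 → no gain ✓; to k=11.4 gives 2095 − 74×11.4 = 1251.4 → no gain ✓.
Mid-risk (own payoff 2095 − 190×11.4 = -71): to k=0 gives 842 → profitable ✗; to k=18.9 gives 2879 − 190×18.9 = -712 → no gain ✓.
High-risk (own payoff 842): to k=11.4 gives 2095 − 259×11.4 = -857.6 → no gain ✓; to k=18.9 gives 2879 − 259×18.9 = -2016.1 → no gain ✓.
5 of the 6 constraints hold; not an equilibrium.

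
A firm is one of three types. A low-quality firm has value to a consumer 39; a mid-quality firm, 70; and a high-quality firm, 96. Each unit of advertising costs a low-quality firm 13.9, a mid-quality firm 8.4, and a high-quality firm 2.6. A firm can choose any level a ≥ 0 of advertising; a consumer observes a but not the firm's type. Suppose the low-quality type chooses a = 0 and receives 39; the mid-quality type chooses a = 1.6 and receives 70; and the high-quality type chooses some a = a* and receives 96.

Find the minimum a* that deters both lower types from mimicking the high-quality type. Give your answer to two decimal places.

Mid-quality type (on-path payoff 70 − 8.4×1.6 = 56.56) won't mimic when 56.56 ≥ 96 − 8.4·a*, i.e. a* ≥ 4.70.
Low-quality type (on-path payoff 39) won't mimic when 39 ≥ 96 − 13.9·a*, i.e. a* ≥ 4.10.
Both must hold, so a* = max(4.10, 4.70) = 4.70. The mid-quality type's constraint binds.

4.70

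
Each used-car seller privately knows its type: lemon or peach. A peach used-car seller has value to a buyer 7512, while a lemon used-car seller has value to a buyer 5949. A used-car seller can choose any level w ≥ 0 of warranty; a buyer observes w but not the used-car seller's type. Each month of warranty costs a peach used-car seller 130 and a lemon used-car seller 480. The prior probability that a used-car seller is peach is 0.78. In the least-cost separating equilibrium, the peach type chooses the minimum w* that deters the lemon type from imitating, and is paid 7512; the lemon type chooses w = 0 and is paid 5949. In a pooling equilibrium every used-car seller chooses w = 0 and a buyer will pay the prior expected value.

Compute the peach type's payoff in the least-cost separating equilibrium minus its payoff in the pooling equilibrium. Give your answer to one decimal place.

-79.5

Least-cost separating signal: w* solves 5949 = 7512 − 480·w*, so w* = (7512 − 5949)/480 ≈ 3.2563.
Peach type's separating payoff: 7512 − 130 × w* = 7512 − 130 × (7512 − 5949)/480 = 7512 − 203190/480 ≈ 7088.688.
Pooling payoff: 0.78 × 7512 + 0.22 × 5949 = 7168.14.
Difference: 7088.688 − 7168.14 = -79.452, i.e. -79.5 to one decimal place.
The peach type would prefer the pooling outcome.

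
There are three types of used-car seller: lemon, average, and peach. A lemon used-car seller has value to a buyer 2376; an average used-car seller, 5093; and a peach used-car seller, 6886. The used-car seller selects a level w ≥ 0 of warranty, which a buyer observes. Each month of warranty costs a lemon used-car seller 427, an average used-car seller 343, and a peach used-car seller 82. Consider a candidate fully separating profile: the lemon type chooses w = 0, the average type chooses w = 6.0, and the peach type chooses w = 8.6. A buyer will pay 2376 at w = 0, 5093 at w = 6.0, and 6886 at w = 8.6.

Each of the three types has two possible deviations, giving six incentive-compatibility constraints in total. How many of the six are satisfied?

3

Lemon (own payoff 2376): to w=6.0 gives 5093 − 427×6.0 = 2531 → profitable ✗; to w=8.6 gives 6886 − 427×8.6 = 3213.8 → profitable ✗.
Peach (own payoff 6886 − 82×8.6 = 6180.8): to w=0 gives 2376 → no gain ✓; to w=6.0 gives 5093 − 82×6.0 = 4601 → no gain ✓.
Average (own payoff 5093 − 343×6.0 = 3035): to w=0 gives 2376 → no gain ✓; to w=8.6 gives 6886 − 343×8.6 = 3936.2 → profitable ✗.
3 of the 6 constraints hold; not an equilibrium.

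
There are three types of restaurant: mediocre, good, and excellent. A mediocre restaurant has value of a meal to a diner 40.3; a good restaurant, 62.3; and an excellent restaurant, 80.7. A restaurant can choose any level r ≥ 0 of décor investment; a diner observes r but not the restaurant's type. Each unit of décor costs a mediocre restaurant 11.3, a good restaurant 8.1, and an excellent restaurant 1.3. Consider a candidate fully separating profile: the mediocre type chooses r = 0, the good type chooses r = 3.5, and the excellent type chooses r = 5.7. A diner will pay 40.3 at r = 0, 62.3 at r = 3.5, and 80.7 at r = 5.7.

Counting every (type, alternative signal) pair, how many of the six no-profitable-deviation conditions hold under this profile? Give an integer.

4

Excellent (own payoff 80.7 − 1.3×5.7 = 73.29): to r=0 gives 40.3 → no gain ✓; to r=3.5 gives 62.3 − 1.3×3.5 = 57.75 → no gain ✓.
Good (own payoff 62.3 − 8.1×3.5 = 33.95): to r=0 gives 40.3 → profitable ✗; to r=5.7 gives 80.7 − 8.1×5.7 = 34.53 → profitable ✗.
Mediocre (own payoff 40.3): to r=3.5 gives 62.3 − 11.3×3.5 = 22.75 → no gain ✓; to r=5.7 gives 80.7 − 11.3×5.7 = 16.29 → no gain ✓.
4 of the 6 constraints hold; not an equilibrium.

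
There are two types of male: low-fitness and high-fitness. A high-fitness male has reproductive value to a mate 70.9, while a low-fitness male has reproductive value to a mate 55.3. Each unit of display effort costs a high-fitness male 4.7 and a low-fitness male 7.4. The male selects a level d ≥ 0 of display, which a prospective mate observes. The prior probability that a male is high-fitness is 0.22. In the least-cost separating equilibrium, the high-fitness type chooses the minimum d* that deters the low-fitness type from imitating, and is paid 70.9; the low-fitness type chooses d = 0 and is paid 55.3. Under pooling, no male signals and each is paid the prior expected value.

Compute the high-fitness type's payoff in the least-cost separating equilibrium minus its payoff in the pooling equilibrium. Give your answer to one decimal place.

2.3

Least-cost separating signal: d* solves 55.3 = 70.9 − 7.4·d*, so d* = (70.9 − 55.3)/7.4 ≈ 2.1081.
High-fitness type's separating payoff: 70.9 − 4.7 × d* = 70.9 − 4.7 × (70.9 − 55.3)/7.4 = 70.9 − 73.32/7.4 ≈ 60.992.
Pooling payoff: 0.22 × 70.9 + 0.78 × 55.3 = 58.732.
Difference: 60.992 − 58.732 = 2.26, i.e. 2.3 to one decimal place.
The high-fitness type prefers to separate.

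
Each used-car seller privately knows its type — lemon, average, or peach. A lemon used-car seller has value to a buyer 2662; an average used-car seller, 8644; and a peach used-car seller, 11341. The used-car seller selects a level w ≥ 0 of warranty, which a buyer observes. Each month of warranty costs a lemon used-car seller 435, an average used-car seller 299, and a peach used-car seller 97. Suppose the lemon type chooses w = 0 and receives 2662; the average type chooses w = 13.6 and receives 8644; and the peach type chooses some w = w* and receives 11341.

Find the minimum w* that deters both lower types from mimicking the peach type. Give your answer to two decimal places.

22.62

Lemon type (on-path payoff 2662) won't mimic when 2662 ≥ 11341 − 435·w*, i.e. w* ≥ 19.95.
Average type (on-path payoff 8644 − 299×13.6 = 4577.6) won't mimic when 4577.6 ≥ 11341 − 299·w*, i.e. w* ≥ 22.62.
Both must hold, so w* = max(19.95, 22.62) = 22.62. The average type's constraint binds.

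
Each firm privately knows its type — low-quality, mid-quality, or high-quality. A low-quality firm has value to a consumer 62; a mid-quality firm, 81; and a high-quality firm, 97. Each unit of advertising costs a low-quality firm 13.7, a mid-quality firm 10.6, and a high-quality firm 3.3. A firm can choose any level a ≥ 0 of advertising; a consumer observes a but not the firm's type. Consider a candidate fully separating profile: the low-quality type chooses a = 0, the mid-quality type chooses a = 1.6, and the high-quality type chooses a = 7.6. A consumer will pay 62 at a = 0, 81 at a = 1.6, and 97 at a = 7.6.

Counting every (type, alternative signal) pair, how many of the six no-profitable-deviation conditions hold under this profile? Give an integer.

High-quality (own payoff 97 − 3.3×7.6 = 71.92): to a=0 gives 62 → no gain ✓; to a=1.6 gives 81 − 3.3×1.6 = 75.72 → profitable ✗.
Low-quality (own payoff 62): to a=1.6 gives 81 − 13.7×1.6 = 59.08 → no gain ✓; to a=7.6 gives 97 − 13.7×7.6 = -7.12 → no gain ✓.
Mid-quality (own payoff 81 − 10.6×1.6 = 64.04): to a=0 gives 62 → no gain ✓; to a=7.6 gives 97 − 10.6×7.6 = 16.44 → no gain ✓.
5 of the 6 constraints hold; not an equilibrium.

5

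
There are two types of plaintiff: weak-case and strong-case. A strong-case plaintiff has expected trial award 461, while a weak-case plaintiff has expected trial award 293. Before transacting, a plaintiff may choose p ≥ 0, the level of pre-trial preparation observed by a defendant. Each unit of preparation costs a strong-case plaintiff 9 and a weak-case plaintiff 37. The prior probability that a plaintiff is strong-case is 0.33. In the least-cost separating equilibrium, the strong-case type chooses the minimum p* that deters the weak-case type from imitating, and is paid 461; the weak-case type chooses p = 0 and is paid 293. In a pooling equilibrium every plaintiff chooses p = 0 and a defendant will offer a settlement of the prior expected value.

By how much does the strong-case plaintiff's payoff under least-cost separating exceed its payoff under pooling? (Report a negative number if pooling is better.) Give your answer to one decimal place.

71.7

Least-cost separating signal: p* solves 293 = 461 − 37·p*, so p* = (461 − 293)/37 ≈ 4.5405.
Strong-case type's separating payoff: 461 − 9 × p* = 461 − 9 × (461 − 293)/37 = 461 − 1512/37 ≈ 420.135.
Pooling payoff: 0.33 × 461 + 0.67 × 293 = 348.44.
Difference: 420.135 − 348.44 = 71.695, i.e. 71.7 to one decimal place.
The strong-case type prefers to separate.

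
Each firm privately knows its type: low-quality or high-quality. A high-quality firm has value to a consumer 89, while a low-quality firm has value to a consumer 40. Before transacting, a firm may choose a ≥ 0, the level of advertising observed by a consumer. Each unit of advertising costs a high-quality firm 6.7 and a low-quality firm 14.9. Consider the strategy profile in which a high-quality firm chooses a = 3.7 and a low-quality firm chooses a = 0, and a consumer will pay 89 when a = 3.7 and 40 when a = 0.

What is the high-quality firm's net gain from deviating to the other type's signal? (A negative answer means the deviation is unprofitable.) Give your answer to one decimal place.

-24.2

Playing a = 3.7 the high-quality firm receives 89 − 6.7 × 3.7 = 64.21.
Deviating to a = 0 yields 40 instead.
Gain from deviating: 40 − 64.21 = -24.21, i.e. -24.2 to one decimal place.
The gain is negative, so the high-quality type's incentive-compatibility constraint is satisfied.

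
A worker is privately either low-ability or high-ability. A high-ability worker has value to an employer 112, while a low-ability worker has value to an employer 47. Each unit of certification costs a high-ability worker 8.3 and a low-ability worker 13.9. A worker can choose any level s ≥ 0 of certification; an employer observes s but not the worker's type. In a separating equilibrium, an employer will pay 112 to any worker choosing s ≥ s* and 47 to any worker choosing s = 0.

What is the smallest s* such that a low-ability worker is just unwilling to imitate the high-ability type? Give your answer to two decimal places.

4.68

A low-ability worker choosing s = 0 receives 47.
Imitating at s* instead would pay 112 at cost 13.9·s*, netting 112 − 13.9·s*.
Indifference: 47 = 112 − 13.9·s*, so s* = (112 − 47) / 13.9 ≈ 4.68.
At s* the low-ability type's incentive constraint just binds; the high-ability type strictly prefers s* since its per-unit cost is lower.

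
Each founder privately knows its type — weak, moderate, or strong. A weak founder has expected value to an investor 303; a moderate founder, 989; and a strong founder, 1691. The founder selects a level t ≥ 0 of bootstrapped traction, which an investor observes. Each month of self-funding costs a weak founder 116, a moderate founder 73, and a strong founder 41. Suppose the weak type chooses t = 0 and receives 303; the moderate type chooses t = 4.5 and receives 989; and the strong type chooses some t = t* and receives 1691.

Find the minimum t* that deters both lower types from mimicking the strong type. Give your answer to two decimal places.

Weak type (on-path payoff 303) won't mimic when 303 ≥ 1691 − 116·t*, i.e. t* ≥ 11.97.
Moderate type (on-path payoff 989 − 73×4.5 = 660.5) won't mimic when 660.5 ≥ 1691 − 73·t*, i.e. t* ≥ 14.12.
Both must hold, so t* = max(11.97, 14.12) = 14.12. The moderate type's constraint binds.

14.12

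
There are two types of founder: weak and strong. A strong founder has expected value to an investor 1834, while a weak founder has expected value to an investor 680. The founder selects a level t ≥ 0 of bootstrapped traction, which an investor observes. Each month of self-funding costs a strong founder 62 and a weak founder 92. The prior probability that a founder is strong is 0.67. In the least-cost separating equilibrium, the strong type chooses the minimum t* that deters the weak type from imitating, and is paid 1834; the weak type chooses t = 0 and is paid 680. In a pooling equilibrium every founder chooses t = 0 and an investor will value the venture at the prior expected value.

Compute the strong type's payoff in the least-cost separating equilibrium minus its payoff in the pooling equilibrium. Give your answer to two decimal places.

Least-cost separating signal: t* solves 680 = 1834 − 92·t*, so t* = (1834 − 680)/92 ≈ 12.5435.
Strong type's separating payoff: 1834 − 62 × t* = 1834 − 62 × (1834 − 680)/92 = 1834 − 71548/92 ≈ 1056.3043.
Pooling payoff: 0.67 × 1834 + 0.33 × 680 = 1453.18.
Difference: 1056.3043 − 1453.18 = -396.8757, i.e. -396.88 to two decimal places.
The strong type would prefer the pooling outcome.

-396.88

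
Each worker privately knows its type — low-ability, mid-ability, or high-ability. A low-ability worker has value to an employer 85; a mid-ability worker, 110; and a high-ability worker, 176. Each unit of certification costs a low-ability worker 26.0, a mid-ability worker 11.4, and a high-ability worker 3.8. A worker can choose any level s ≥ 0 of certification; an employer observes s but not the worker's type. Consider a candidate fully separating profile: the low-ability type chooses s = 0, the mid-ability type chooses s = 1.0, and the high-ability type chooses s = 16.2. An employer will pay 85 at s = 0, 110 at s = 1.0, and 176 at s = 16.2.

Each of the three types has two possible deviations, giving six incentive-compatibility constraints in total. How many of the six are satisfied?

6

Low-ability (own payoff 85): to s=1.0 gives 110 − 26.0×1.0 = 84 → no gain ✓; to s=16.2 gives 176 − 26.0×16.2 = -245.2 → no gain ✓.
Mid-ability (own payoff 110 − 11.4×1.0 = 98.6): to s=0 gives 85 → no gain ✓; to s=16.2 gives 176 − 11.4×16.2 = -8.68 → no gain ✓.
High-ability (own payoff 176 − 3.8×16.2 = 114.44): to s=0 gives 85 → no gain ✓; to s=1.0 gives 110 − 3.8×1.0 = 106.2 → no gain ✓.
6 of the 6 constraints hold; this profile is a separating equilibrium.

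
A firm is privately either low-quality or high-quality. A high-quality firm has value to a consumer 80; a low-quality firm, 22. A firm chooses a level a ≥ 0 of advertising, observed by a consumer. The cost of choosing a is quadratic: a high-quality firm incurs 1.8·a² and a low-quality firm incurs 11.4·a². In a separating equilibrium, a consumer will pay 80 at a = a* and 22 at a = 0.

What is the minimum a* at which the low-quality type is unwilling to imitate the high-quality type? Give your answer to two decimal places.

2.26

The low-quality type at a = 0 receives 22; imitating at a* yields 80 − 11.4·a*².
Indifference: 22 = 80 − 11.4·a*², so a*² = (80 − 22) / 11.4 ≈ 5.0877.
a* = √5.0877 ≈ 2.26.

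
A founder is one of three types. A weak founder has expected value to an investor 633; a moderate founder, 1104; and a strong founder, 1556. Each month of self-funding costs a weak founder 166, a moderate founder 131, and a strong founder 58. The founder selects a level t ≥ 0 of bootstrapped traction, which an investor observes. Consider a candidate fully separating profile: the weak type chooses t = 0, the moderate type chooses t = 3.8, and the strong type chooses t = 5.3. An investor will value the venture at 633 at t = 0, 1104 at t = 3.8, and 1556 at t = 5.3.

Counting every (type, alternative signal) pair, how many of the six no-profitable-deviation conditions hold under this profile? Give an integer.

Moderate (own payoff 1104 − 131×3.8 = 606.2): to t=0 gives 633 → profitable ✗; to t=5.3 gives 1556 − 131×5.3 = 861.7 → profitable ✗.
Weak (own payoff 633): to t=3.8 gives 1104 − 166×3.8 = 473.2 → no gain ✓; to t=5.3 gives 1556 − 166×5.3 = 676.2 → profitable ✗.
Strong (own payoff 1556 − 58×5.3 = 1248.6): to t=0 gives 633 → no gain ✓; to t=3.8 gives 1104 − 58×3.8 = 883.6 → no gain ✓.
3 of the 6 constraints hold; not an equilibrium.

3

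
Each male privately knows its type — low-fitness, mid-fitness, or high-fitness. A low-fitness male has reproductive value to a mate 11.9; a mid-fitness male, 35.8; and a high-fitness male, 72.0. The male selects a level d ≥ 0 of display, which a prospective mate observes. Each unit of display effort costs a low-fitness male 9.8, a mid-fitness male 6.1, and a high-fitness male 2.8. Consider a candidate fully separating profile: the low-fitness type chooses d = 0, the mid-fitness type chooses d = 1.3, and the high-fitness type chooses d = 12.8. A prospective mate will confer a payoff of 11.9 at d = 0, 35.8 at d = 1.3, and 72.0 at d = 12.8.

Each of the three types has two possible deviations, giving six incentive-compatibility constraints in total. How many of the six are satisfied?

5

Mid-fitness (own payoff 35.8 − 6.1×1.3 = 27.87): to d=0 gives 11.9 → no gain ✓; to d=12.8 gives 72.0 − 6.1×12.8 = -6.08 → no gain ✓.
High-fitness (own payoff 72.0 − 2.8×12.8 = 36.16): to d=0 gives 11.9 → no gain ✓; to d=1.3 gives 35.8 − 2.8×1.3 = 32.16 → no gain ✓.
Low-fitness (own payoff 11.9): to d=1.3 gives 35.8 − 9.8×1.3 = 23.06 → profitable ✗; to d=12.8 gives 72.0 − 9.8×12.8 = -53.44 → no gain ✓.
5 of the 6 constraints hold; not an equilibrium.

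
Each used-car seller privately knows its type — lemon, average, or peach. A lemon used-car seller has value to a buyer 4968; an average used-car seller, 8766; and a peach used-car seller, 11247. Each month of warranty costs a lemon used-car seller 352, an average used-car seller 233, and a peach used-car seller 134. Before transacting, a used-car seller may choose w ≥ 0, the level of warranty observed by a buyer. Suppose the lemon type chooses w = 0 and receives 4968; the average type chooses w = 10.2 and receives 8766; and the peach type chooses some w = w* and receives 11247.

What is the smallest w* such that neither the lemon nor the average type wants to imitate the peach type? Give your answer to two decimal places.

20.85

Lemon type (on-path payoff 4968) won't mimic when 4968 ≥ 11247 − 352·w*, i.e. w* ≥ 17.84.
Average type (on-path payoff 8766 − 233×10.2 = 6389.4) won't mimic when 6389.4 ≥ 11247 − 233·w*, i.e. w* ≥ 20.85.
Both must hold, so w* = max(17.84, 20.85) = 20.85. The average type's constraint binds.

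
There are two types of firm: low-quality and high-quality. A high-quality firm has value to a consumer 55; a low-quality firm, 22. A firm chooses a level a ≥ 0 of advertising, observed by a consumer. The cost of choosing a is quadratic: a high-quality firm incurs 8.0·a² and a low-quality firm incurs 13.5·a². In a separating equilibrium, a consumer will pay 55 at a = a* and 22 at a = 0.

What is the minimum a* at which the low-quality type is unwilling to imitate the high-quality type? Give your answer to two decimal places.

1.56

The low-quality type at a = 0 receives 22; imitating at a* yields 55 − 13.5·a*².
Indifference: 22 = 55 − 13.5·a*², so a*² = (55 − 22) / 13.5 ≈ 2.4444.
a* = √2.4444 ≈ 1.56.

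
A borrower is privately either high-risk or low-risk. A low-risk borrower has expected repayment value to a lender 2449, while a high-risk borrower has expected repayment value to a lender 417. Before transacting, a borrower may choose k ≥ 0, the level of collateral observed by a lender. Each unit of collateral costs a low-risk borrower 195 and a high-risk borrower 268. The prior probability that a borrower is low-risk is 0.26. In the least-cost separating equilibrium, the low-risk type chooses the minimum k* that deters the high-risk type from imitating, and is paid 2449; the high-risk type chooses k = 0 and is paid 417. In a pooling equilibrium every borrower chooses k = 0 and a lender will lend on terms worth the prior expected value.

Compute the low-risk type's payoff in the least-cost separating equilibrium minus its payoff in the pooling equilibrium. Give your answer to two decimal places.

25.17

Least-cost separating signal: k* solves 417 = 2449 − 268·k*, so k* = (2449 − 417)/268 ≈ 7.5821.
Low-risk type's separating payoff: 2449 − 195 × k* = 2449 − 195 × (2449 − 417)/268 = 2449 − 396240/268 ≈ 970.4925.
Pooling payoff: 0.26 × 2449 + 0.74 × 417 = 945.32.
Difference: 970.4925 − 945.32 = 25.1725, i.e. 25.17 to two decimal places.
The low-risk type prefers to separate.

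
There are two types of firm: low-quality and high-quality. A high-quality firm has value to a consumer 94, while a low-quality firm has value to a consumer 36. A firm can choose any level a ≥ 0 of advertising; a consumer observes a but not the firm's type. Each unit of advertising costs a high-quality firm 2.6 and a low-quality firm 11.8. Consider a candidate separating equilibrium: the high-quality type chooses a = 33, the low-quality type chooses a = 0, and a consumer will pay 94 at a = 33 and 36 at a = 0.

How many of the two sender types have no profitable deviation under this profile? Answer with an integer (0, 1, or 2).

1

Low-quality type: stay at 0 → 36; mimic → 94 − 11.8 × 33 = -295.4. IC holds (36 ≥ -295.4).
High-quality type: signal → 94 − 2.6 × 33 = 8.2; deviate to 0 → 36. IC fails (8.2 < 36).
1 of 2 constraints hold, so this profile is not an equilibrium.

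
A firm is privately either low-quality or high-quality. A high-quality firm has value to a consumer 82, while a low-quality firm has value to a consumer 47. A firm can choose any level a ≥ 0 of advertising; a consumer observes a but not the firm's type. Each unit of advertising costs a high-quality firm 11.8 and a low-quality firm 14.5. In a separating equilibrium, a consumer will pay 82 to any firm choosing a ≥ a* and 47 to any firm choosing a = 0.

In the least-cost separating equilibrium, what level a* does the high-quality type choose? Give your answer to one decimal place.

A low-quality firm choosing a = 0 receives 47.
Imitating at a* instead would pay 82 at cost 14.5·a*, netting 82 − 14.5·a*.
Indifference: 47 = 82 − 14.5·a*, so a* = (82 − 47) / 14.5 ≈ 2.4.
This is the low-quality type's binding incentive-compatibility constraint; any a ≥ 2.4 sustains separation on that side.

2.4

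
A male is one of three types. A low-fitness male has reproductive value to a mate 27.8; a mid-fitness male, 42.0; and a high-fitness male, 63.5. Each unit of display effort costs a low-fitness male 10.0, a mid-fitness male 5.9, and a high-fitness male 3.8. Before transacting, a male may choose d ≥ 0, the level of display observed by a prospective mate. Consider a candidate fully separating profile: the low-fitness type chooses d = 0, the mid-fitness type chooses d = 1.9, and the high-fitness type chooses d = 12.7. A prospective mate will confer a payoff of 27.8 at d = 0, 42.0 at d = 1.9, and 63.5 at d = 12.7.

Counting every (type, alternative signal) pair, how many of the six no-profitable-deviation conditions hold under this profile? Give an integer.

Mid-fitness (own payoff 42.0 − 5.9×1.9 = 30.79): to d=0 gives 27.8 → no gain ✓; to d=12.7 gives 63.5 − 5.9×12.7 = -11.43 → no gain ✓.
High-fitness (own payoff 63.5 − 3.8×12.7 = 15.24): to d=0 gives 27.8 → profitable ✗; to d=1.9 gives 42.0 − 3.8×1.9 = 34.78 → profitable ✗.
Low-fitness (own payoff 27.8): to d=1.9 gives 42.0 − 10.0×1.9 = 23 → no gain ✓; to d=12.7 gives 63.5 − 10.0×12.7 = -63.5 → no gain ✓.
4 of the 6 constraints hold; not an equilibrium.

4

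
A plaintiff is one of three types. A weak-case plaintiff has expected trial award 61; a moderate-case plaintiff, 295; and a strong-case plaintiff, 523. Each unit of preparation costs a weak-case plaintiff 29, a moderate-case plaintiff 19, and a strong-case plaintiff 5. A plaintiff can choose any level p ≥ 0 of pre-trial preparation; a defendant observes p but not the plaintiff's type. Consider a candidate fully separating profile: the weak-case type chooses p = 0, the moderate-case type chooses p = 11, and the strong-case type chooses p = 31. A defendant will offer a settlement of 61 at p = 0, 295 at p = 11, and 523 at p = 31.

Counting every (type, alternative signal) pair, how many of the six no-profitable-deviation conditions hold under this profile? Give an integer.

Strong-case (own payoff 523 − 5×31 = 368): to p=0 gives 61 → no gain ✓; to p=11 gives 295 − 5×11 = 240 → no gain ✓.
Moderate-case (own payoff 295 − 19×11 = 86): to p=0 gives 61 → no gain ✓; to p=31 gives 523 − 19×31 = -66 → no gain ✓.
Weak-case (own payoff 61): to p=11 gives 295 − 29×11 = -24 → no gain ✓; to p=31 gives 523 − 29×31 = -376 → no gain ✓.
6 of the 6 constraints hold; this profile is a separating equilibrium.

6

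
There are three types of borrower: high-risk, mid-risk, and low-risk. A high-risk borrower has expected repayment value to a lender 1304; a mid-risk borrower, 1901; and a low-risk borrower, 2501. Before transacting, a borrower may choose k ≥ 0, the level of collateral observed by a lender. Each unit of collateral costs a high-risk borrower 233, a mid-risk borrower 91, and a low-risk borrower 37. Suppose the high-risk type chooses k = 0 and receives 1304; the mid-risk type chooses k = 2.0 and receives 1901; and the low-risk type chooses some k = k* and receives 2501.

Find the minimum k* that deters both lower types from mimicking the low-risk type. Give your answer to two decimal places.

8.59

Mid-risk type (on-path payoff 1901 − 91×2.0 = 1719) won't mimic when 1719 ≥ 2501 − 91·k*, i.e. k* ≥ 8.59.
High-risk type (on-path payoff 1304) won't mimic when 1304 ≥ 2501 − 233·k*, i.e. k* ≥ 5.14.
Both must hold, so k* = max(5.14, 8.59) = 8.59. The mid-risk type's constraint binds.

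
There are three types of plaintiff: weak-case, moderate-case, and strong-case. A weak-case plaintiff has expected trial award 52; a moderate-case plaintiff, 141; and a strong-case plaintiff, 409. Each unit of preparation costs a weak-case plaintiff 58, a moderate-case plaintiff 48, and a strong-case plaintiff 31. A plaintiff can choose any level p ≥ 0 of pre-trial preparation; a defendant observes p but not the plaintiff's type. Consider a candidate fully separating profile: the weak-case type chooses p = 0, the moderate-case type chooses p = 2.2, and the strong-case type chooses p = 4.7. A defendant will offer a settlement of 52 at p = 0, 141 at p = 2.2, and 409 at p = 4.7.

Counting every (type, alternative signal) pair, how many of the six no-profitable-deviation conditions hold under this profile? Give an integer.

3

Moderate-case (own payoff 141 − 48×2.2 = 35.4): to p=0 gives 52 → profitable ✗; to p=4.7 gives 409 − 48×4.7 = 183.4 → profitable ✗.
Weak-case (own payoff 52): to p=2.2 gives 141 − 58×2.2 = 13.4 → no gain ✓; to p=4.7 gives 409 − 58×4.7 = 136.4 → profitable ✗.
Strong-case (own payoff 409 − 31×4.7 = 263.3): to p=0 gives 52 → no gain ✓; to p=2.2 gives 141 − 31×2.2 = 72.8 → no gain ✓.
3 of the 6 constraints hold; not an equilibrium.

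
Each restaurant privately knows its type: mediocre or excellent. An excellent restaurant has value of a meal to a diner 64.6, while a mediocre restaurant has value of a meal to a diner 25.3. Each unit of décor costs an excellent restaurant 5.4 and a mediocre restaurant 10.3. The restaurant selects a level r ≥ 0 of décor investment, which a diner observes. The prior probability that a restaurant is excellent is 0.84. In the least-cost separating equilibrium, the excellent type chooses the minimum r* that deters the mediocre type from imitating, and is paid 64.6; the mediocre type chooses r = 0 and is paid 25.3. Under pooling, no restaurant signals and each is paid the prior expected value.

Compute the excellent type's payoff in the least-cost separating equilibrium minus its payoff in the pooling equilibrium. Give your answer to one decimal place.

Least-cost separating signal: r* solves 25.3 = 64.6 − 10.3·r*, so r* = (64.6 − 25.3)/10.3 ≈ 3.8155.
Excellent type's separating payoff: 64.6 − 5.4 × r* = 64.6 − 5.4 × (64.6 − 25.3)/10.3 = 64.6 − 212.22/10.3 ≈ 43.996.
Pooling payoff: 0.84 × 64.6 + 0.16 × 25.3 = 58.312.
Difference: 43.996 − 58.312 = -14.316, i.e. -14.3 to one decimal place.
The excellent type would prefer the pooling outcome.

-14.3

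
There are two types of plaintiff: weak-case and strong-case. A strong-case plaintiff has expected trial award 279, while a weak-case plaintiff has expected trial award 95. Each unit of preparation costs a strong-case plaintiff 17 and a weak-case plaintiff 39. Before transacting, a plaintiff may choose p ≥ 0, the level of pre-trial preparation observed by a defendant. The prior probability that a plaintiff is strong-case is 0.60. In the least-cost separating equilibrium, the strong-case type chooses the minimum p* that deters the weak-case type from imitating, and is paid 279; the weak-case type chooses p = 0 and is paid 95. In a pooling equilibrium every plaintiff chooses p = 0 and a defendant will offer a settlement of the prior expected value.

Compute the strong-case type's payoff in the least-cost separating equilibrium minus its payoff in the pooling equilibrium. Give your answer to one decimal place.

Least-cost separating signal: p* solves 95 = 279 − 39·p*, so p* = (279 − 95)/39 ≈ 4.7179.
Strong-case type's separating payoff: 279 − 17 × p* = 279 − 17 × (279 − 95)/39 = 279 − 3128/39 ≈ 198.795.
Pooling payoff: 0.60 × 279 + 0.40 × 95 = 205.4.
Difference: 198.795 − 205.4 = -6.605, i.e. -6.6 to one decimal place.
The strong-case type would prefer the pooling outcome.

-6.6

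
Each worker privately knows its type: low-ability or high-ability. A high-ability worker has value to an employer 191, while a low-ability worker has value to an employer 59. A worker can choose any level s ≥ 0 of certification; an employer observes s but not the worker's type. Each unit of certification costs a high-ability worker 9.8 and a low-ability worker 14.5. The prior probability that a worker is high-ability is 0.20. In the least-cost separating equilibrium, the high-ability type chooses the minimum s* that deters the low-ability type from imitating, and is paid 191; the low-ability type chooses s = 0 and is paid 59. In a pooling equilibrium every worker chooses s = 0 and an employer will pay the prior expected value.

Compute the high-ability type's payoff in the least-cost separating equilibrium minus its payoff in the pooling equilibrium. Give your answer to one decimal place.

16.4

Least-cost separating signal: s* solves 59 = 191 − 14.5·s*, so s* = (191 − 59)/14.5 ≈ 9.1034.
High-ability type's separating payoff: 191 − 9.8 × s* = 191 − 9.8 × (191 − 59)/14.5 = 191 − 1293.6/14.5 ≈ 101.786.
Pooling payoff: 0.20 × 191 + 0.80 × 59 = 85.4.
Difference: 101.786 − 85.4 = 16.386, i.e. 16.4 to one decimal place.
The high-ability type prefers to separate.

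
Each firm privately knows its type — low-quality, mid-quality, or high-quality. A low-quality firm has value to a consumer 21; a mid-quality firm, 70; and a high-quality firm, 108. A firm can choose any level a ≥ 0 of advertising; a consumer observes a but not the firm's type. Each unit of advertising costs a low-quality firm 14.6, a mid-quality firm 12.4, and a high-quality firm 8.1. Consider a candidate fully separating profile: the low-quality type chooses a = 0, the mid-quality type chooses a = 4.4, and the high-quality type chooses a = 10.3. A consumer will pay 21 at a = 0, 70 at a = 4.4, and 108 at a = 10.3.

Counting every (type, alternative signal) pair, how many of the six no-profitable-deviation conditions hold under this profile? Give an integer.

4

Mid-quality (own payoff 70 − 12.4×4.4 = 15.44): to a=0 gives 21 → profitable ✗; to a=10.3 gives 108 − 12.4×10.3 = -19.72 → no gain ✓.
Low-quality (own payoff 21): to a=4.4 gives 70 − 14.6×4.4 = 5.76 → no gain ✓; to a=10.3 gives 108 − 14.6×10.3 = -42.38 → no gain ✓.
High-quality (own payoff 108 − 8.1×10.3 = 24.57): to a=0 gives 21 → no gain ✓; to a=4.4 gives 70 − 8.1×4.4 = 34.36 → profitable ✗.
4 of the 6 constraints hold; not an equilibrium.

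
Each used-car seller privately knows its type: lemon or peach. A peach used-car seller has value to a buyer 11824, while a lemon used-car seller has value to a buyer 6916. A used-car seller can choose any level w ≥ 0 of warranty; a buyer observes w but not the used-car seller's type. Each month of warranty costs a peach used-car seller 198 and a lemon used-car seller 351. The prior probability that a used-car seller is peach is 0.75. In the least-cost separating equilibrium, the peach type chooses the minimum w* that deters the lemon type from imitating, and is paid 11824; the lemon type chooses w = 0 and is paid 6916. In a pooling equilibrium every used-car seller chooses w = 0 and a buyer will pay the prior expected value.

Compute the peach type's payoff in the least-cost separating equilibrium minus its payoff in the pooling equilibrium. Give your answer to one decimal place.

-1541.6

Least-cost separating signal: w* solves 6916 = 11824 − 351·w*, so w* = (11824 − 6916)/351 ≈ 13.9829.
Peach type's separating payoff: 11824 − 198 × w* = 11824 − 198 × (11824 − 6916)/351 = 11824 − 971784/351 ≈ 9055.385.
Pooling payoff: 0.75 × 11824 + 0.25 × 6916 = 10597.
Difference: 9055.385 − 10597 = -1541.615, i.e. -1541.6 to one decimal place.
The peach type would prefer the pooling outcome.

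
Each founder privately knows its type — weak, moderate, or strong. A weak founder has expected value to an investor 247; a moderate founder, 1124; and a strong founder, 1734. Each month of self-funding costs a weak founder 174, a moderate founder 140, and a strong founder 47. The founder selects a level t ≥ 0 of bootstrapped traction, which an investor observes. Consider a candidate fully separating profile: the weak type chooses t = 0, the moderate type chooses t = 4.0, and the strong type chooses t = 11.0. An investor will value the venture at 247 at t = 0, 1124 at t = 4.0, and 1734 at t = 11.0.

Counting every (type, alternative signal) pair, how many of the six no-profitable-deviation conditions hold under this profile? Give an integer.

Strong (own payoff 1734 − 47×11.0 = 1217): to t=0 gives 247 → no gain ✓; to t=4.0 gives 1124 − 47×4.0 = 936 → no gain ✓.
Moderate (own payoff 1124 − 140×4.0 = 564): to t=0 gives 247 → no gain ✓; to t=11.0 gives 1734 − 140×11.0 = 194 → no gain ✓.
Weak (own payoff 247): to t=4.0 gives 1124 − 174×4.0 = 428 → profitable ✗; to t=11.0 gives 1734 − 174×11.0 = -180 → no gain ✓.
5 of the 6 constraints hold; not an equilibrium.

5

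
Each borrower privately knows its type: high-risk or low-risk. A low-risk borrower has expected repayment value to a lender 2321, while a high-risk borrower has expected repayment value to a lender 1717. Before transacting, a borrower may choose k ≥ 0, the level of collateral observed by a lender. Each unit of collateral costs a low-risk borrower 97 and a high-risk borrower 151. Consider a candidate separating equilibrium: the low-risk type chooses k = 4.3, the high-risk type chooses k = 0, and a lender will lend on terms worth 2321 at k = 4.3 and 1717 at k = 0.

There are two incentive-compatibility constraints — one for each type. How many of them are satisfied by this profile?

Low-risk type: signal → 2321 − 97 × 4.3 = 1903.9; deviate to 0 → 1717. IC holds (1903.9 ≥ 1717).
High-risk type: stay at 0 → 1717; mimic → 2321 − 151 × 4.3 = 1671.7. IC holds (1717 ≥ 1671.7).
2 of 2 constraints hold, so this is a separating equilibrium.

2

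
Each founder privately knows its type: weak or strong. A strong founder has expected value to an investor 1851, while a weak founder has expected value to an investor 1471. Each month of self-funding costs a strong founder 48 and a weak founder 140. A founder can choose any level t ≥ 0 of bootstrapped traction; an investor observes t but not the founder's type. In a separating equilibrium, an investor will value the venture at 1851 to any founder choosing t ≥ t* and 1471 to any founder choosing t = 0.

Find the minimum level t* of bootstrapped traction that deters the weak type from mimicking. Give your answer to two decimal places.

2.71

A weak founder choosing t = 0 receives 1471.
Imitating at t* instead would pay 1851 at cost 140·t*, netting 1851 − 140·t*.
Indifference: 1471 = 1851 − 140·t*, so t* = (1851 − 1471) / 140 ≈ 2.71.
This is the weak type's binding incentive-compatibility constraint; any t ≥ 2.71 sustains separation on that side.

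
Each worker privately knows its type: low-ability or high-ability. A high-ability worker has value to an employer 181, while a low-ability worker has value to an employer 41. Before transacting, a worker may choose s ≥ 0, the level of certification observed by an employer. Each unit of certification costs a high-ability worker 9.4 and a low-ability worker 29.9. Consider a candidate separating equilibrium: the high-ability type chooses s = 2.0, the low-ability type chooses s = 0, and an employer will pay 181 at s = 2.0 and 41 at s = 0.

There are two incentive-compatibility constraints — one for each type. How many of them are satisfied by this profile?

Low-ability type: stay at 0 → 41; mimic → 181 − 29.9 × 2.0 = 121.2. IC fails (41 < 121.2).
High-ability type: signal → 181 − 9.4 × 2.0 = 162.2; deviate to 0 → 41. IC holds (162.2 ≥ 41).
1 of 2 constraints hold, so this profile is not an equilibrium.

1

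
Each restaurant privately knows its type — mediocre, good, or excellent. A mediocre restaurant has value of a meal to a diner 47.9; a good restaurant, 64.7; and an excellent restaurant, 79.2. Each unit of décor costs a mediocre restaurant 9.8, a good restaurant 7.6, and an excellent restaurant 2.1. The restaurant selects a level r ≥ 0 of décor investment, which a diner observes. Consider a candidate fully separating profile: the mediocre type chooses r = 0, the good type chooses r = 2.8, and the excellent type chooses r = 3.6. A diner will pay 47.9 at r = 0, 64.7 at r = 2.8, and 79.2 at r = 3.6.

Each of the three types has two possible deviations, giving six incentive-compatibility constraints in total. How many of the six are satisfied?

Mediocre (own payoff 47.9): to r=2.8 gives 64.7 − 9.8×2.8 = 37.26 → no gain ✓; to r=3.6 gives 79.2 − 9.8×3.6 = 43.92 → no gain ✓.
Good (own payoff 64.7 − 7.6×2.8 = 43.42): to r=0 gives 47.9 → profitable ✗; to r=3.6 gives 79.2 − 7.6×3.6 = 51.84 → profitable ✗.
Excellent (own payoff 79.2 − 2.1×3.6 = 71.64): to r=0 gives 47.9 → no gain ✓; to r=2.8 gives 64.7 − 2.1×2.8 = 58.82 → no gain ✓.
4 of the 6 constraints hold; not an equilibrium.

4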